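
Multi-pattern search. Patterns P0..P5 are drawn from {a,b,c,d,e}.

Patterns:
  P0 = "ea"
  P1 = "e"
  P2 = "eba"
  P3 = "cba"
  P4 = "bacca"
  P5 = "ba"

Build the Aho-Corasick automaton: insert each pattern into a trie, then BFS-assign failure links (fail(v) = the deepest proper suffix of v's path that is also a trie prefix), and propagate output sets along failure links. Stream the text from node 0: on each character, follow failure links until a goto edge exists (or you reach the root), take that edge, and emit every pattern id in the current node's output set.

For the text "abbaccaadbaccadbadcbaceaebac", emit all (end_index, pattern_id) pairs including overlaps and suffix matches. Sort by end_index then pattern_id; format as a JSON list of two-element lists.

Construct AC machine:
Trie (insert patterns):
  0='ε' goto b→8 c→5 e→1
  1='e' goto a→2 b→3  ←P1
  2='ea' goto ·  ←P0
  3='eb' goto a→4
  4='eba' goto ·  ←P2
  5='c' goto b→6
  6='cb' goto a→7
  7='cba' goto ·  ←P3
  8='b' goto a→9
  9='ba' goto c→10  ←P5
  10='bac' goto c→11
  11='bacc' goto a→12
  12='bacca' goto ·  ←P4

Failure links (BFS by depth):
  fail(1) 'e': from fail(0)=0 chase 'e': 0 ⇒ 0;  out={1}∪out(0)={1}
  fail(5) 'c': from fail(0)=0 chase 'c': 0 ⇒ 0;  out=∅∪out(0)=∅
  fail(8) 'b': from fail(0)=0 chase 'b': 0 ⇒ 0;  out=∅∪out(0)=∅
  fail(2) 'ea': from fail(1)=0 chase 'a': 0 ⇒ 0;  out={0}∪out(0)={0}
  fail(3) 'eb': from fail(1)=0 chase 'b': 0 ⇒ 8;  out=∅∪out(8)=∅
  fail(6) 'cb': from fail(5)=0 chase 'b': 0 ⇒ 8;  out=∅∪out(8)=∅
  fail(9) 'ba': from fail(8)=0 chase 'a': 0 ⇒ 0;  out={5}∪out(0)={5}
  fail(4) 'eba': from fail(3)=8 chase 'a': 8 ⇒ 9;  out={2}∪out(9)={2,5}
  fail(7) 'cba': from fail(6)=8 chase 'a': 8 ⇒ 9;  out={3}∪out(9)={3,5}
  fail(10) 'bac': from fail(9)=0 chase 'c': 0 ⇒ 5;  out=∅∪out(5)=∅
  fail(11) 'bacc': from fail(10)=5 chase 'c': 5→0 ⇒ 5;  out=∅∪out(5)=∅
  fail(12) 'bacca': from fail(11)=5 chase 'a': 5→0 ⇒ 0;  out={4}∪out(0)={4}

Scan:
[0] read 'a'  n0⇒n0
[1] read 'b'  n0⇒n8
[2] read 'b'  n8⇒n8 (via fail)
[3] read 'a'  n8⇒n9  → match P5@[2:3]
[4] read 'c'  n9⇒n10
[5] read 'c'  n10⇒n11
[6] read 'a'  n11⇒n12  → match P4@[2:6]
[7] read 'a'  n12⇒n0 (via fail)
[8] read 'd'  n0⇒n0
[9] read 'b'  n0⇒n8
[10] read 'a'  n8⇒n9  → match P5@[9:10]
[11] read 'c'  n9⇒n10
[12] read 'c'  n10⇒n11
[13] read 'a'  n11⇒n12  → match P4@[9:13]
[14] read 'd'  n12⇒n0 (via fail)
[15] read 'b'  n0⇒n8
[16] read 'a'  n8⇒n9  → match P5@[15:16]
[17] read 'd'  n9⇒n0 (via fail)
[18] read 'c'  n0⇒n5
[19] read 'b'  n5⇒n6
[20] read 'a'  n6⇒n7  → match P3@[18:20],P5@[19:20]
[21] read 'c'  n7⇒n10 (via fail)
[22] read 'e'  n10⇒n1 (via fail)  → match P1@[22:22]
[23] read 'a'  n1⇒n2  → match P0@[22:23]
[24] read 'e'  n2⇒n1 (via fail)  → match P1@[24:24]
[25] read 'b'  n1⇒n3
[26] read 'a'  n3⇒n4  → match P2@[24:26],P5@[25:26]
[27] read 'c'  n4⇒n10 (via fail)

Matches: [[3,5],[6,4],[10,5],[13,4],[16,5],[20,3],[20,5],[22,1],[23,0],[24,1],[26,2],[26,5]]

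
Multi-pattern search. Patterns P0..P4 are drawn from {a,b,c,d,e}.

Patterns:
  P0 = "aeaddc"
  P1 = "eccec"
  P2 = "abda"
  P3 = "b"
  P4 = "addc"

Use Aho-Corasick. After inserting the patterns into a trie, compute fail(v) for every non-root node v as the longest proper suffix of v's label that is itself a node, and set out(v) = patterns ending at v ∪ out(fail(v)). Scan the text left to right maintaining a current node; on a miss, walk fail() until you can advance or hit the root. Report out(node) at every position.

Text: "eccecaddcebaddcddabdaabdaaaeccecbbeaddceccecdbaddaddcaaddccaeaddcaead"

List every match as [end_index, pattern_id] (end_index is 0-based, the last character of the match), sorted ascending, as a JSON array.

Build automaton:
Trie (insert patterns):
  n0 'ε': a→1 b→15 e→7
  n1 'a': b→12 d→16 e→2
  n2 'ae': a→3
  n3 'aea': d→4
  n4 'aead': d→5
  n5 'aeadd': c→6
  n6 'aeaddc': ·  ←P0
  n7 'e': c→8
  n8 'ec': c→9
  n9 'ecc': e→10
  n10 'ecce': c→11
  n11 'eccec': ·  ←P1
  n12 'ab': d→13
  n13 'abd': a→14
  n14 'abda': ·  ←P2
  n15 'b': ·  ←P3
  n16 'ad': d→17
  n17 'add': c→18
  n18 'addc': ·  ←P4

BFS fail/out derivation:
  fail(1) 'a': from fail(0)=0 chase 'a': 0 ⇒ 0;  out=∅∪out(0)=∅
  fail(7) 'e': from fail(0)=0 chase 'e': 0 ⇒ 0;  out=∅∪out(0)=∅
  fail(15) 'b': from fail(0)=0 chase 'b': 0 ⇒ 0;  out={3}∪out(0)={3}
  fail(2) 'ae': from fail(1)=0 chase 'e': 0 ⇒ 7;  out=∅∪out(7)=∅
  fail(8) 'ec': from fail(7)=0 chase 'c': 0 ⇒ 0;  out=∅∪out(0)=∅
  fail(12) 'ab': from fail(1)=0 chase 'b': 0 ⇒ 15;  out=∅∪out(15)={3}
  fail(16) 'ad': from fail(1)=0 chase 'd': 0 ⇒ 0;  out=∅∪out(0)=∅
  fail(3) 'aea': from fail(2)=7 chase 'a': 7→0 ⇒ 1;  out=∅∪out(1)=∅
  fail(9) 'ecc': from fail(8)=0 chase 'c': 0 ⇒ 0;  out=∅∪out(0)=∅
  fail(13) 'abd': from fail(12)=15 chase 'd': 15→0 ⇒ 0;  out=∅∪out(0)=∅
  fail(17) 'add': from fail(16)=0 chase 'd': 0 ⇒ 0;  out=∅∪out(0)=∅
  fail(4) 'aead': from fail(3)=1 chase 'd': 1 ⇒ 16;  out=∅∪out(16)=∅
  fail(10) 'ecce': from fail(9)=0 chase 'e': 0 ⇒ 7;  out=∅∪out(7)=∅
  fail(14) 'abda': from fail(13)=0 chase 'a': 0 ⇒ 1;  out={2}∪out(1)={2}
  fail(18) 'addc': from fail(17)=0 chase 'c': 0 ⇒ 0;  out={4}∪out(0)={4}
  fail(5) 'aeadd': from fail(4)=16 chase 'd': 16 ⇒ 17;  out=∅∪out(17)=∅
  fail(11) 'eccec': from fail(10)=7 chase 'c': 7 ⇒ 8;  out={1}∪out(8)={1}
  fail(6) 'aeaddc': from fail(5)=17 chase 'c': 17 ⇒ 18;  out={0}∪out(18)={0,4}

Scan:
pos 0 'e': at 7
pos 1 'c': at 8
pos 2 'c': at 9
pos 3 'e': at 10
pos 4 'c': at 11  ** P1@[0:4]
pos 5 'a': at 1 (via fail)
pos 6 'd': at 16
pos 7 'd': at 17
pos 8 'c': at 18  ** P4@[5:8]
pos 9 'e': at 7 (via fail)
pos 10 'b': at 15 (via fail)  ** P3@[10:10]
pos 11 'a': at 1 (via fail)
pos 12 'd': at 16
pos 13 'd': at 17
pos 14 'c': at 18  ** P4@[11:14]
pos 15 'd': at 0 (via fail)
pos 16 'd': at 0
pos 17 'a': at 1
pos 18 'b': at 12  ** P3@[18:18]
pos 19 'd': at 13
pos 20 'a': at 14  ** P2@[17:20]
pos 21 'a': at 1 (via fail)
pos 22 'b': at 12  ** P3@[22:22]
pos 23 'd': at 13
pos 24 'a': at 14  ** P2@[21:24]
pos 25 'a': at 1 (via fail)
pos 26 'a': at 1 (via fail)
pos 27 'e': at 2
pos 28 'c': at 8 (via fail)
pos 29 'c': at 9
pos 30 'e': at 10
pos 31 'c': at 11  ** P1@[27:31]
pos 32 'b': at 15 (via fail)  ** P3@[32:32]
pos 33 'b': at 15 (via fail)  ** P3@[33:33]
pos 34 'e': at 7 (via fail)
pos 35 'a': at 1 (via fail)
pos 36 'd': at 16
pos 37 'd': at 17
pos 38 'c': at 18  ** P4@[35:38]
pos 39 'e': at 7 (via fail)
pos 40 'c': at 8
pos 41 'c': at 9
pos 42 'e': at 10
pos 43 'c': at 11  ** P1@[39:43]
pos 44 'd': at 0 (via fail)
pos 45 'b': at 15  ** P3@[45:45]
pos 46 'a': at 1 (via fail)
pos 47 'd': at 16
pos 48 'd': at 17
pos 49 'a': at 1 (via fail)
pos 50 'd': at 16
pos 51 'd': at 17
pos 52 'c': at 18  ** P4@[49:52]
pos 53 'a': at 1 (via fail)
pos 54 'a': at 1 (via fail)
pos 55 'd': at 16
pos 56 'd': at 17
pos 57 'c': at 18  ** P4@[54:57]
pos 58 'c': at 0 (via fail)
pos 59 'a': at 1
pos 60 'e': at 2
pos 61 'a': at 3
pos 62 'd': at 4
pos 63 'd': at 5
pos 64 'c': at 6  ** P0@[59:64],P4@[61:64]
pos 65 'a': at 1 (via fail)
pos 66 'e': at 2
pos 67 'a': at 3
pos 68 'd': at 4

Result: [[4,1],[8,4],[10,3],[14,4],[18,3],[20,2],[22,3],[24,2],[31,1],[32,3],[33,3],[38,4],[43,1],[45,3],[52,4],[57,4],[64,0],[64,4]]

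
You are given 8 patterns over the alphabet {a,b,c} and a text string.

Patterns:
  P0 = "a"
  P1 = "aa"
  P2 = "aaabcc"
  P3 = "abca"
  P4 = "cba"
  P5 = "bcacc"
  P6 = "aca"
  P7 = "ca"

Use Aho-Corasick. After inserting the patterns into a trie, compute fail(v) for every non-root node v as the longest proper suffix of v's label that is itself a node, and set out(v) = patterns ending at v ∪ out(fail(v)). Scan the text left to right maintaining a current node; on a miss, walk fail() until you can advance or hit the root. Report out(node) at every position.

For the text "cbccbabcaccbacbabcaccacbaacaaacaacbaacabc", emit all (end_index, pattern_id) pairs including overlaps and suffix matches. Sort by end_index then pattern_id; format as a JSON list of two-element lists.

Build:
Trie (insert patterns):
  0='ε' goto a→1 b→13 c→10
  1='a' goto a→2 b→7 c→18  ←P0
  2='aa' goto a→3  ←P1
  3='aaa' goto b→4
  4='aaab' goto c→5
  5='aaabc' goto c→6
  6='aaabcc' goto ·  ←P2
  7='ab' goto c→8
  8='abc' goto a→9
  9='abca' goto ·  ←P3
  10='c' goto a→20 b→11
  11='cb' goto a→12
  12='cba' goto ·  ←P4
  13='b' goto c→14
  14='bc' goto a→15
  15='bca' goto c→16
  16='bcac' goto c→17
  17='bcacc' goto ·  ←P5
  18='ac' goto a→19
  19='aca' goto ·  ←P6
  20='ca' goto ·  ←P7

Failure links (BFS by depth):
  fail(1) 'a': from fail(0)=0 chase 'a': 0 ⇒ 0;  out={0}∪out(0)={0}
  fail(10) 'c': from fail(0)=0 chase 'c': 0 ⇒ 0;  out=∅∪out(0)=∅
  fail(13) 'b': from fail(0)=0 chase 'b': 0 ⇒ 0;  out=∅∪out(0)=∅
  fail(2) 'aa': from fail(1)=0 chase 'a': 0 ⇒ 1;  out={1}∪out(1)={0,1}
  fail(7) 'ab': from fail(1)=0 chase 'b': 0 ⇒ 13;  out=∅∪out(13)=∅
  fail(11) 'cb': from fail(10)=0 chase 'b': 0 ⇒ 13;  out=∅∪out(13)=∅
  fail(14) 'bc': from fail(13)=0 chase 'c': 0 ⇒ 10;  out=∅∪out(10)=∅
  fail(18) 'ac': from fail(1)=0 chase 'c': 0 ⇒ 10;  out=∅∪out(10)=∅
  fail(20) 'ca': from fail(10)=0 chase 'a': 0 ⇒ 1;  out={7}∪out(1)={0,7}
  fail(3) 'aaa': from fail(2)=1 chase 'a': 1 ⇒ 2;  out=∅∪out(2)={0,1}
  fail(8) 'abc': from fail(7)=13 chase 'c': 13 ⇒ 14;  out=∅∪out(14)=∅
  fail(12) 'cba': from fail(11)=13 chase 'a': 13→0 ⇒ 1;  out={4}∪out(1)={0,4}
  fail(15) 'bca': from fail(14)=10 chase 'a': 10 ⇒ 20;  out=∅∪out(20)={0,7}
  fail(19) 'aca': from fail(18)=10 chase 'a': 10 ⇒ 20;  out={6}∪out(20)={0,6,7}
  fail(4) 'aaab': from fail(3)=2 chase 'b': 2→1 ⇒ 7;  out=∅∪out(7)=∅
  fail(9) 'abca': from fail(8)=14 chase 'a': 14 ⇒ 15;  out={3}∪out(15)={0,3,7}
  fail(16) 'bcac': from fail(15)=20 chase 'c': 20→1 ⇒ 18;  out=∅∪out(18)=∅
  fail(5) 'aaabc': from fail(4)=7 chase 'c': 7 ⇒ 8;  out=∅∪out(8)=∅
  fail(17) 'bcacc': from fail(16)=18 chase 'c': 18→10→0 ⇒ 10;  out={5}∪out(10)={5}
  fail(6) 'aaabcc': from fail(5)=8 chase 'c': 8→14→10→0 ⇒ 10;  out={2}∪out(10)={2}

Run:
pos 0 'c': at 10
pos 1 'b': at 11
pos 2 'c': at 14 (via fail)
pos 3 'c': at 10 (via fail)
pos 4 'b': at 11
pos 5 'a': at 12  emit P0@[5:5],P4@[3:5]
pos 6 'b': at 7 (via fail)
pos 7 'c': at 8
pos 8 'a': at 9  emit P0@[8:8],P3@[5:8],P7@[7:8]
pos 9 'c': at 16 (via fail)
pos 10 'c': at 17  emit P5@[6:10]
pos 11 'b': at 11 (via fail)
pos 12 'a': at 12  emit P0@[12:12],P4@[10:12]
pos 13 'c': at 18 (via fail)
pos 14 'b': at 11 (via fail)
pos 15 'a': at 12  emit P0@[15:15],P4@[13:15]
pos 16 'b': at 7 (via fail)
pos 17 'c': at 8
pos 18 'a': at 9  emit P0@[18:18],P3@[15:18],P7@[17:18]
pos 19 'c': at 16 (via fail)
pos 20 'c': at 17  emit P5@[16:20]
pos 21 'a': at 20 (via fail)  emit P0@[21:21],P7@[20:21]
pos 22 'c': at 18 (via fail)
pos 23 'b': at 11 (via fail)
pos 24 'a': at 12  emit P0@[24:24],P4@[22:24]
pos 25 'a': at 2 (via fail)  emit P0@[25:25],P1@[24:25]
pos 26 'c': at 18 (via fail)
pos 27 'a': at 19  emit P0@[27:27],P6@[25:27],P7@[26:27]
pos 28 'a': at 2 (via fail)  emit P0@[28:28],P1@[27:28]
pos 29 'a': at 3  emit P0@[29:29],P1@[28:29]
pos 30 'c': at 18 (via fail)
pos 31 'a': at 19  emit P0@[31:31],P6@[29:31],P7@[30:31]
pos 32 'a': at 2 (via fail)  emit P0@[32:32],P1@[31:32]
pos 33 'c': at 18 (via fail)
pos 34 'b': at 11 (via fail)
pos 35 'a': at 12  emit P0@[35:35],P4@[33:35]
pos 36 'a': at 2 (via fail)  emit P0@[36:36],P1@[35:36]
pos 37 'c': at 18 (via fail)
pos 38 'a': at 19  emit P0@[38:38],P6@[36:38],P7@[37:38]
pos 39 'b': at 7 (via fail)
pos 40 'c': at 8

All matches (sorted): [[5,0],[5,4],[8,0],[8,3],[8,7],[10,5],[12,0],[12,4],[15,0],[15,4],[18,0],[18,3],[18,7],[20,5],[21,0],[21,7],[24,0],[24,4],[25,0],[25,1],[27,0],[27,6],[27,7],[28,0],[28,1],[29,0],[29,1],[31,0],[31,6],[31,7],[32,0],[32,1],[35,0],[35,4],[36,0],[36,1],[38,0],[38,6],[38,7]]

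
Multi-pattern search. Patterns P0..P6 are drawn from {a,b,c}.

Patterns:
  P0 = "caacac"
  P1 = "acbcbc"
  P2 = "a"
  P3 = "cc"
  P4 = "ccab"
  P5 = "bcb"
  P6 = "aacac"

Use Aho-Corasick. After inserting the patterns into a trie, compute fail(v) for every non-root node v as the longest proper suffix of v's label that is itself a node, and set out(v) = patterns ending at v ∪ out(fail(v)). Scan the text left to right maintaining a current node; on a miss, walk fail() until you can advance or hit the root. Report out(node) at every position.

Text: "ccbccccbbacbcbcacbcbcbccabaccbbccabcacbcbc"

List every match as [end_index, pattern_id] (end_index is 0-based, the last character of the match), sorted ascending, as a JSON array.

Build automaton:
Trie nodes:
  n0 'ε': a→7 b→16 c→1
  n1 'c': a→2 c→13
  n2 'ca': a→3
  n3 'caa': c→4
  n4 'caac': a→5
  n5 'caaca': c→6
  n6 'caacac': ·  ←P0
  n7 'a': a→19 c→8  ←P2
  n8 'ac': b→9
  n9 'acb': c→10
  n10 'acbc': b→11
  n11 'acbcb': c→12
  n12 'acbcbc': ·  ←P1
  n13 'cc': a→14  ←P3
  n14 'cca': b→15
  n15 'ccab': ·  ←P4
  n16 'b': c→17
  n17 'bc': b→18
  n18 'bcb': ·  ←P5
  n19 'aa': c→20
  n20 'aac': a→21
  n21 'aaca': c→22
  n22 'aacac': ·  ←P6

Failure links (BFS by depth):
  fail(1) 'c': from fail(0)=0 chase 'c': 0 ⇒ 0;  out=∅∪out(0)=∅
  fail(7) 'a': from fail(0)=0 chase 'a': 0 ⇒ 0;  out={2}∪out(0)={2}
  fail(16) 'b': from fail(0)=0 chase 'b': 0 ⇒ 0;  out=∅∪out(0)=∅
  fail(2) 'ca': from fail(1)=0 chase 'a': 0 ⇒ 7;  out=∅∪out(7)={2}
  fail(8) 'ac': from fail(7)=0 chase 'c': 0 ⇒ 1;  out=∅∪out(1)=∅
  fail(13) 'cc': from fail(1)=0 chase 'c': 0 ⇒ 1;  out={3}∪out(1)={3}
  fail(17) 'bc': from fail(16)=0 chase 'c': 0 ⇒ 1;  out=∅∪out(1)=∅
  fail(19) 'aa': from fail(7)=0 chase 'a': 0 ⇒ 7;  out=∅∪out(7)={2}
  fail(3) 'caa': from fail(2)=7 chase 'a': 7 ⇒ 19;  out=∅∪out(19)={2}
  fail(9) 'acb': from fail(8)=1 chase 'b': 1→0 ⇒ 16;  out=∅∪out(16)=∅
  fail(14) 'cca': from fail(13)=1 chase 'a': 1 ⇒ 2;  out=∅∪out(2)={2}
  fail(18) 'bcb': from fail(17)=1 chase 'b': 1→0 ⇒ 16;  out={5}∪out(16)={5}
  fail(20) 'aac': from fail(19)=7 chase 'c': 7 ⇒ 8;  out=∅∪out(8)=∅
  fail(4) 'caac': from fail(3)=19 chase 'c': 19 ⇒ 20;  out=∅∪out(20)=∅
  fail(10) 'acbc': from fail(9)=16 chase 'c': 16 ⇒ 17;  out=∅∪out(17)=∅
  fail(15) 'ccab': from fail(14)=2 chase 'b': 2→7→0 ⇒ 16;  out={4}∪out(16)={4}
  fail(21) 'aaca': from fail(20)=8 chase 'a': 8→1 ⇒ 2;  out=∅∪out(2)={2}
  fail(5) 'caaca': from fail(4)=20 chase 'a': 20 ⇒ 21;  out=∅∪out(21)={2}
  fail(11) 'acbcb': from fail(10)=17 chase 'b': 17 ⇒ 18;  out=∅∪out(18)={5}
  fail(22) 'aacac': from fail(21)=2 chase 'c': 2→7 ⇒ 8;  out={6}∪out(8)={6}
  fail(6) 'caacac': from fail(5)=21 chase 'c': 21 ⇒ 22;  out={0}∪out(22)={0,6}
  fail(12) 'acbcbc': from fail(11)=18 chase 'c': 18→16 ⇒ 17;  out={1}∪out(17)={1}

Run:
[0] read 'c'  n0⇒n1
[1] read 'c'  n1⇒n13  → match P3@[0:1]
[2] read 'b'  n13⇒n16 ·f
[3] read 'c'  n16⇒n17
[4] read 'c'  n17⇒n13 ·f  → match P3@[3:4]
[5] read 'c'  n13⇒n13 ·f  → match P3@[4:5]
[6] read 'c'  n13⇒n13 ·f  → match P3@[5:6]
[7] read 'b'  n13⇒n16 ·f
[8] read 'b'  n16⇒n16 ·f
[9] read 'a'  n16⇒n7 ·f  → match P2@[9:9]
[10] read 'c'  n7⇒n8
[11] read 'b'  n8⇒n9
[12] read 'c'  n9⇒n10
[13] read 'b'  n10⇒n11  → match P5@[11:13]
[14] read 'c'  n11⇒n12  → match P1@[9:14]
[15] read 'a'  n12⇒n2 ·f  → match P2@[15:15]
[16] read 'c'  n2⇒n8 ·f
[17] read 'b'  n8⇒n9
[18] read 'c'  n9⇒n10
[19] read 'b'  n10⇒n11  → match P5@[17:19]
[20] read 'c'  n11⇒n12  → match P1@[15:20]
[21] read 'b'  n12⇒n18 ·f  → match P5@[19:21]
[22] read 'c'  n18⇒n17 ·f
[23] read 'c'  n17⇒n13 ·f  → match P3@[22:23]
[24] read 'a'  n13⇒n14  → match P2@[24:24]
[25] read 'b'  n14⇒n15  → match P4@[22:25]
[26] read 'a'  n15⇒n7 ·f  → match P2@[26:26]
[27] read 'c'  n7⇒n8
[28] read 'c'  n8⇒n13 ·f  → match P3@[27:28]
[29] read 'b'  n13⇒n16 ·f
[30] read 'b'  n16⇒n16 ·f
[31] read 'c'  n16⇒n17
[32] read 'c'  n17⇒n13 ·f  → match P3@[31:32]
[33] read 'a'  n13⇒n14  → match P2@[33:33]
[34] read 'b'  n14⇒n15  → match P4@[31:34]
[35] read 'c'  n15⇒n17 ·f
[36] read 'a'  n17⇒n2 ·f  → match P2@[36:36]
[37] read 'c'  n2⇒n8 ·f
[38] read 'b'  n8⇒n9
[39] read 'c'  n9⇒n10
[40] read 'b'  n10⇒n11  → match P5@[38:40]
[41] read 'c'  n11⇒n12  → match P1@[36:41]

Result: [[1,3],[4,3],[5,3],[6,3],[9,2],[13,5],[14,1],[15,2],[19,5],[20,1],[21,5],[23,3],[24,2],[25,4],[26,2],[28,3],[32,3],[33,2],[34,4],[36,2],[40,5],[41,1]]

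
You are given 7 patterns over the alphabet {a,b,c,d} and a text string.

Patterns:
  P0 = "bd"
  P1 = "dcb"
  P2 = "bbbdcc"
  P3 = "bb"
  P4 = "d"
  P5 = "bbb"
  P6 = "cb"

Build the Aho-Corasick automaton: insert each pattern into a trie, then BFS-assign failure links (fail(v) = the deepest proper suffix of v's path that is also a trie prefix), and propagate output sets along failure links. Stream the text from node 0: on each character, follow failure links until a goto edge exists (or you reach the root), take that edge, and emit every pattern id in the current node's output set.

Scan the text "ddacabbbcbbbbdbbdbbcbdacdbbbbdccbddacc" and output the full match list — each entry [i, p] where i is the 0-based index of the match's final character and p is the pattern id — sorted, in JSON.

Build automaton:
Trie nodes:
  0='ε' goto b→1 c→11 d→3
  1='b' goto b→6 d→2
  2='bd' goto ·  [P0 ends]
  3='d' goto c→4  [P4 ends]
  4='dc' goto b→5
  5='dcb' goto ·  [P1 ends]
  6='bb' goto b→7  [P3 ends]
  7='bbb' goto d→8  [P5 ends]
  8='bbbd' goto c→9
  9='bbbdc' goto c→10
  10='bbbdcc' goto ·  [P2 ends]
  11='c' goto b→12
  12='cb' goto ·  [P6 ends]

BFS fail/out derivation:
  fail(1) 'b': from fail(0)=0 chase 'b': 0 ⇒ 0;  out=∅∪out(0)=∅
  fail(3) 'd': from fail(0)=0 chase 'd': 0 ⇒ 0;  out={4}∪out(0)={4}
  fail(11) 'c': from fail(0)=0 chase 'c': 0 ⇒ 0;  out=∅∪out(0)=∅
  fail(2) 'bd': from fail(1)=0 chase 'd': 0 ⇒ 3;  out={0}∪out(3)={0,4}
  fail(4) 'dc': from fail(3)=0 chase 'c': 0 ⇒ 11;  out=∅∪out(11)=∅
  fail(6) 'bb': from fail(1)=0 chase 'b': 0 ⇒ 1;  out={3}∪out(1)={3}
  fail(12) 'cb': from fail(11)=0 chase 'b': 0 ⇒ 1;  out={6}∪out(1)={6}
  fail(5) 'dcb': from fail(4)=11 chase 'b': 11 ⇒ 12;  out={1}∪out(12)={1,6}
  fail(7) 'bbb': from fail(6)=1 chase 'b': 1 ⇒ 6;  out={5}∪out(6)={3,5}
  fail(8) 'bbbd': from fail(7)=6 chase 'd': 6→1 ⇒ 2;  out=∅∪out(2)={0,4}
  fail(9) 'bbbdc': from fail(8)=2 chase 'c': 2→3 ⇒ 4;  out=∅∪out(4)=∅
  fail(10) 'bbbdcc': from fail(9)=4 chase 'c': 4→11→0 ⇒ 11;  out={2}∪out(11)={2}

Run:
[0] read 'd'  n0⇒n3  ** P4@[0:0]
[1] read 'd'  n3⇒n3 ·f  ** P4@[1:1]
[2] read 'a'  n3⇒n0 ·f
[3] read 'c'  n0⇒n11
[4] read 'a'  n11⇒n0 ·f
[5] read 'b'  n0⇒n1
[6] read 'b'  n1⇒n6  ** P3@[5:6]
[7] read 'b'  n6⇒n7  ** P3@[6:7],P5@[5:7]
[8] read 'c'  n7⇒n11 ·f
[9] read 'b'  n11⇒n12  ** P6@[8:9]
[10] read 'b'  n12⇒n6 ·f  ** P3@[9:10]
[11] read 'b'  n6⇒n7  ** P3@[10:11],P5@[9:11]
[12] read 'b'  n7⇒n7 ·f  ** P3@[11:12],P5@[10:12]
[13] read 'd'  n7⇒n8  ** P0@[12:13],P4@[13:13]
[14] read 'b'  n8⇒n1 ·f
[15] read 'b'  n1⇒n6  ** P3@[14:15]
[16] read 'd'  n6⇒n2 ·f  ** P0@[15:16],P4@[16:16]
[17] read 'b'  n2⇒n1 ·f
[18] read 'b'  n1⇒n6  ** P3@[17:18]
[19] read 'c'  n6⇒n11 ·f
[20] read 'b'  n11⇒n12  ** P6@[19:20]
[21] read 'd'  n12⇒n2 ·f  ** P0@[20:21],P4@[21:21]
[22] read 'a'  n2⇒n0 ·f
[23] read 'c'  n0⇒n11
[24] read 'd'  n11⇒n3 ·f  ** P4@[24:24]
[25] read 'b'  n3⇒n1 ·f
[26] read 'b'  n1⇒n6  ** P3@[25:26]
[27] read 'b'  n6⇒n7  ** P3@[26:27],P5@[25:27]
[28] read 'b'  n7⇒n7 ·f  ** P3@[27:28],P5@[26:28]
[29] read 'd'  n7⇒n8  ** P0@[28:29],P4@[29:29]
[30] read 'c'  n8⇒n9
[31] read 'c'  n9⇒n10  ** P2@[26:31]
[32] read 'b'  n10⇒n12 ·f  ** P6@[31:32]
[33] read 'd'  n12⇒n2 ·f  ** P0@[32:33],P4@[33:33]
[34] read 'd'  n2⇒n3 ·f  ** P4@[34:34]
[35] read 'a'  n3⇒n0 ·f
[36] read 'c'  n0⇒n11
[37] read 'c'  n11⇒n11 ·f

Matches: [[0,4],[1,4],[6,3],[7,3],[7,5],[9,6],[10,3],[11,3],[11,5],[12,3],[12,5],[13,0],[13,4],[15,3],[16,0],[16,4],[18,3],[20,6],[21,0],[21,4],[24,4],[26,3],[27,3],[27,5],[28,3],[28,5],[29,0],[29,4],[31,2],[32,6],[33,0],[33,4],[34,4]]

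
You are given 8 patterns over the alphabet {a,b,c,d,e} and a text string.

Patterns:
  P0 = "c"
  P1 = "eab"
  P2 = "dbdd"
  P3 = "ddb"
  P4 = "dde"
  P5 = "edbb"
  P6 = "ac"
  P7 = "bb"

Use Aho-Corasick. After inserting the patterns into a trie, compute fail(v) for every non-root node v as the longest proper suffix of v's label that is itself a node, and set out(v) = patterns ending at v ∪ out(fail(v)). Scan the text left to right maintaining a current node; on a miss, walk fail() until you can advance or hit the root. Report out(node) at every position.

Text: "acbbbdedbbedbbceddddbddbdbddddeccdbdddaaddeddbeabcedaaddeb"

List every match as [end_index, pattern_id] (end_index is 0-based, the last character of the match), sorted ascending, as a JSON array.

Construct AC machine:
Trie nodes:
  n0 'ε': a→15 b→17 c→1 d→5 e→2
  n1 'c': ·  [P0 ends]
  n2 'e': a→3 d→12
  n3 'ea': b→4
  n4 'eab': ·  [P1 ends]
  n5 'd': b→6 d→9
  n6 'db': d→7
  n7 'dbd': d→8
  n8 'dbdd': ·  [P2 ends]
  n9 'dd': b→10 e→11
  n10 'ddb': ·  [P3 ends]
  n11 'dde': ·  [P4 ends]
  n12 'ed': b→13
  n13 'edb': b→14
  n14 'edbb': ·  [P5 ends]
  n15 'a': c→16
  n16 'ac': ·  [P6 ends]
  n17 'b': b→18
  n18 'bb': ·  [P7 ends]

Failure links (BFS by depth):
  n1('c'): parent n0 fail=0; on 'c' 0 → fail=0;  out {0}∪∅={0}
  n2('e'): parent n0 fail=0; on 'e' 0 → fail=0;  out ∅∪∅=∅
  n5('d'): parent n0 fail=0; on 'd' 0 → fail=0;  out ∅∪∅=∅
  n15('a'): parent n0 fail=0; on 'a' 0 → fail=0;  out ∅∪∅=∅
  n17('b'): parent n0 fail=0; on 'b' 0 → fail=0;  out ∅∪∅=∅
  n3('ea'): parent n2 fail=0; on 'a' 0 → fail=15;  out ∅∪∅=∅
  n6('db'): parent n5 fail=0; on 'b' 0 → fail=17;  out ∅∪∅=∅
  n9('dd'): parent n5 fail=0; on 'd' 0 → fail=5;  out ∅∪∅=∅
  n12('ed'): parent n2 fail=0; on 'd' 0 → fail=5;  out ∅∪∅=∅
  n16('ac'): parent n15 fail=0; on 'c' 0 → fail=1;  out {6}∪{0}={0,6}
  n18('bb'): parent n17 fail=0; on 'b' 0 → fail=17;  out {7}∪∅={7}
  n4('eab'): parent n3 fail=15; on 'b' 15→0 → fail=17;  out {1}∪∅={1}
  n7('dbd'): parent n6 fail=17; on 'd' 17→0 → fail=5;  out ∅∪∅=∅
  n10('ddb'): parent n9 fail=5; on 'b' 5 → fail=6;  out {3}∪∅={3}
  n11('dde'): parent n9 fail=5; on 'e' 5→0 → fail=2;  out {4}∪∅={4}
  n13('edb'): parent n12 fail=5; on 'b' 5 → fail=6;  out ∅∪∅=∅
  n8('dbdd'): parent n7 fail=5; on 'd' 5 → fail=9;  out {2}∪∅={2}
  n14('edbb'): parent n13 fail=6; on 'b' 6→17 → fail=18;  out {5}∪{7}={5,7}

Scan:
i=0 'a': node 0→15
i=1 'c': node 15→16  → match P0@[1:1],P6@[0:1]
i=2 'b': node 16→17 ·f
i=3 'b': node 17→18  → match P7@[2:3]
i=4 'b': node 18→18 ·f  → match P7@[3:4]
i=5 'd': node 18→5 ·f
i=6 'e': node 5→2 ·f
i=7 'd': node 2→12
i=8 'b': node 12→13
i=9 'b': node 13→14  → match P5@[6:9],P7@[8:9]
i=10 'e': node 14→2 ·f
i=11 'd': node 2→12
i=12 'b': node 12→13
i=13 'b': node 13→14  → match P5@[10:13],P7@[12:13]
i=14 'c': node 14→1 ·f  → match P0@[14:14]
i=15 'e': node 1→2 ·f
i=16 'd': node 2→12
i=17 'd': node 12→9 ·f
i=18 'd': node 9→9 ·f
i=19 'd': node 9→9 ·f
i=20 'b': node 9→10  → match P3@[18:20]
i=21 'd': node 10→7 ·f
i=22 'd': node 7→8  → match P2@[19:22]
i=23 'b': node 8→10 ·f  → match P3@[21:23]
i=24 'd': node 10→7 ·f
i=25 'b': node 7→6 ·f
i=26 'd': node 6→7
i=27 'd': node 7→8  → match P2@[24:27]
i=28 'd': node 8→9 ·f
i=29 'd': node 9→9 ·f
i=30 'e': node 9→11  → match P4@[28:30]
i=31 'c': node 11→1 ·f  → match P0@[31:31]
i=32 'c': node 1→1 ·f  → match P0@[32:32]
i=33 'd': node 1→5 ·f
i=34 'b': node 5→6
i=35 'd': node 6→7
i=36 'd': node 7→8  → match P2@[33:36]
i=37 'd': node 8→9 ·f
i=38 'a': node 9→15 ·f
i=39 'a': node 15→15 ·f
i=40 'd': node 15→5 ·f
i=41 'd': node 5→9
i=42 'e': node 9→11  → match P4@[40:42]
i=43 'd': node 11→12 ·f
i=44 'd': node 12→9 ·f
i=45 'b': node 9→10  → match P3@[43:45]
i=46 'e': node 10→2 ·f
i=47 'a': node 2→3
i=48 'b': node 3→4  → match P1@[46:48]
i=49 'c': node 4→1 ·f  → match P0@[49:49]
i=50 'e': node 1→2 ·f
i=51 'd': node 2→12
i=52 'a': node 12→15 ·f
i=53 'a': node 15→15 ·f
i=54 'd': node 15→5 ·f
i=55 'd': node 5→9
i=56 'e': node 9→11  → match P4@[54:56]
i=57 'b': node 11→17 ·f

Result: [[1,0],[1,6],[3,7],[4,7],[9,5],[9,7],[13,5],[13,7],[14,0],[20,3],[22,2],[23,3],[27,2],[30,4],[31,0],[32,0],[36,2],[42,4],[45,3],[48,1],[49,0],[56,4]]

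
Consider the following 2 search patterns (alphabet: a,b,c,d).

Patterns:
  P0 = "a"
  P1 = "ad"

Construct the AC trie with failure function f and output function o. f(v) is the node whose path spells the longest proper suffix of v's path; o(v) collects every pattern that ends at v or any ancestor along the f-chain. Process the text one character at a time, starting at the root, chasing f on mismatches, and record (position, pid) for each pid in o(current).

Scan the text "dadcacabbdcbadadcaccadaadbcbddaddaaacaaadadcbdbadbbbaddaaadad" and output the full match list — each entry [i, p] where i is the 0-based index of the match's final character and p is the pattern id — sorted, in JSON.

Build:
Trie nodes:
  n0 'ε': a→1
  n1 'a': d→2  [P0 ends]
  n2 'ad': ·  [P1 ends]

BFS fail/out derivation:
  n1('a'): parent n0 fail=0; on 'a' 0 → fail=0;  out {0}∪∅={0}
  n2('ad'): parent n1 fail=0; on 'd' 0 → fail=0;  out {1}∪∅={1}

Run:
[0] read 'd'  n0⇒n0
[1] read 'a'  n0⇒n1  → match P0@[1:1]
[2] read 'd'  n1⇒n2  → match P1@[1:2]
[3] read 'c'  n2⇒n0 ·f
[4] read 'a'  n0⇒n1  → match P0@[4:4]
[5] read 'c'  n1⇒n0 ·f
[6] read 'a'  n0⇒n1  → match P0@[6:6]
[7] read 'b'  n1⇒n0 ·f
[8] read 'b'  n0⇒n0
[9] read 'd'  n0⇒n0
[10] read 'c'  n0⇒n0
[11] read 'b'  n0⇒n0
[12] read 'a'  n0⇒n1  → match P0@[12:12]
[13] read 'd'  n1⇒n2  → match P1@[12:13]
[14] read 'a'  n2⇒n1 ·f  → match P0@[14:14]
[15] read 'd'  n1⇒n2  → match P1@[14:15]
[16] read 'c'  n2⇒n0 ·f
[17] read 'a'  n0⇒n1  → match P0@[17:17]
[18] read 'c'  n1⇒n0 ·f
[19] read 'c'  n0⇒n0
[20] read 'a'  n0⇒n1  → match P0@[20:20]
[21] read 'd'  n1⇒n2  → match P1@[20:21]
[22] read 'a'  n2⇒n1 ·f  → match P0@[22:22]
[23] read 'a'  n1⇒n1 ·f  → match P0@[23:23]
[24] read 'd'  n1⇒n2  → match P1@[23:24]
[25] read 'b'  n2⇒n0 ·f
[26] read 'c'  n0⇒n0
[27] read 'b'  n0⇒n0
[28] read 'd'  n0⇒n0
[29] read 'd'  n0⇒n0
[30] read 'a'  n0⇒n1  → match P0@[30:30]
[31] read 'd'  n1⇒n2  → match P1@[30:31]
[32] read 'd'  n2⇒n0 ·f
[33] read 'a'  n0⇒n1  → match P0@[33:33]
[34] read 'a'  n1⇒n1 ·f  → match P0@[34:34]
[35] read 'a'  n1⇒n1 ·f  → match P0@[35:35]
[36] read 'c'  n1⇒n0 ·f
[37] read 'a'  n0⇒n1  → match P0@[37:37]
[38] read 'a'  n1⇒n1 ·f  → match P0@[38:38]
[39] read 'a'  n1⇒n1 ·f  → match P0@[39:39]
[40] read 'd'  n1⇒n2  → match P1@[39:40]
[41] read 'a'  n2⇒n1 ·f  → match P0@[41:41]
[42] read 'd'  n1⇒n2  → match P1@[41:42]
[43] read 'c'  n2⇒n0 ·f
[44] read 'b'  n0⇒n0
[45] read 'd'  n0⇒n0
[46] read 'b'  n0⇒n0
[47] read 'a'  n0⇒n1  → match P0@[47:47]
[48] read 'd'  n1⇒n2  → match P1@[47:48]
[49] read 'b'  n2⇒n0 ·f
[50] read 'b'  n0⇒n0
[51] read 'b'  n0⇒n0
[52] read 'a'  n0⇒n1  → match P0@[52:52]
[53] read 'd'  n1⇒n2  → match P1@[52:53]
[54] read 'd'  n2⇒n0 ·f
[55] read 'a'  n0⇒n1  → match P0@[55:55]
[56] read 'a'  n1⇒n1 ·f  → match P0@[56:56]
[57] read 'a'  n1⇒n1 ·f  → match P0@[57:57]
[58] read 'd'  n1⇒n2  → match P1@[57:58]
[59] read 'a'  n2⇒n1 ·f  → match P0@[59:59]
[60] read 'd'  n1⇒n2  → match P1@[59:60]

Matches: [[1,0],[2,1],[4,0],[6,0],[12,0],[13,1],[14,0],[15,1],[17,0],[20,0],[21,1],[22,0],[23,0],[24,1],[30,0],[31,1],[33,0],[34,0],[35,0],[37,0],[38,0],[39,0],[40,1],[41,0],[42,1],[47,0],[48,1],[52,0],[53,1],[55,0],[56,0],[57,0],[58,1],[59,0],[60,1]]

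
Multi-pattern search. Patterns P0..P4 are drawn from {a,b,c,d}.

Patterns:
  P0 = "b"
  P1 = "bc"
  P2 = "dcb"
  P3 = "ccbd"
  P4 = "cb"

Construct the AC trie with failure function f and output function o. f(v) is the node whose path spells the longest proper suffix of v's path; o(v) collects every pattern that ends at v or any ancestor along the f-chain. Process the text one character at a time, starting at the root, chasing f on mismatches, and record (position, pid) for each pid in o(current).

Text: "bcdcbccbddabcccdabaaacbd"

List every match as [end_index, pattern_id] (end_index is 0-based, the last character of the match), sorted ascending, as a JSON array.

Construct AC machine:
Trie (insert patterns):
  0='ε' goto b→1 c→6 d→3
  1='b' goto c→2  [P0 ends]
  2='bc' goto ·  [P1 ends]
  3='d' goto c→4
  4='dc' goto b→5
  5='dcb' goto ·  [P2 ends]
  6='c' goto b→10 c→7
  7='cc' goto b→8
  8='ccb' goto d→9
  9='ccbd' goto ·  [P3 ends]
  10='cb' goto ·  [P4 ends]

Failure links (BFS by depth):
  fail(1) 'b': from fail(0)=0 chase 'b': 0 ⇒ 0;  out={0}∪out(0)={0}
  fail(3) 'd': from fail(0)=0 chase 'd': 0 ⇒ 0;  out=∅∪out(0)=∅
  fail(6) 'c': from fail(0)=0 chase 'c': 0 ⇒ 0;  out=∅∪out(0)=∅
  fail(2) 'bc': from fail(1)=0 chase 'c': 0 ⇒ 6;  out={1}∪out(6)={1}
  fail(4) 'dc': from fail(3)=0 chase 'c': 0 ⇒ 6;  out=∅∪out(6)=∅
  fail(7) 'cc': from fail(6)=0 chase 'c': 0 ⇒ 6;  out=∅∪out(6)=∅
  fail(10) 'cb': from fail(6)=0 chase 'b': 0 ⇒ 1;  out={4}∪out(1)={0,4}
  fail(5) 'dcb': from fail(4)=6 chase 'b': 6 ⇒ 10;  out={2}∪out(10)={0,2,4}
  fail(8) 'ccb': from fail(7)=6 chase 'b': 6 ⇒ 10;  out=∅∪out(10)={0,4}
  fail(9) 'ccbd': from fail(8)=10 chase 'd': 10→1→0 ⇒ 3;  out={3}∪out(3)={3}

Scan:
[0] read 'b'  n0⇒n1  ** P0@[0:0]
[1] read 'c'  n1⇒n2  ** P1@[0:1]
[2] read 'd'  n2⇒n3 (fail-walked)
[3] read 'c'  n3⇒n4
[4] read 'b'  n4⇒n5  ** P0@[4:4],P2@[2:4],P4@[3:4]
[5] read 'c'  n5⇒n2 (fail-walked)  ** P1@[4:5]
[6] read 'c'  n2⇒n7 (fail-walked)
[7] read 'b'  n7⇒n8  ** P0@[7:7],P4@[6:7]
[8] read 'd'  n8⇒n9  ** P3@[5:8]
[9] read 'd'  n9⇒n3 (fail-walked)
[10] read 'a'  n3⇒n0 (fail-walked)
[11] read 'b'  n0⇒n1  ** P0@[11:11]
[12] read 'c'  n1⇒n2  ** P1@[11:12]
[13] read 'c'  n2⇒n7 (fail-walked)
[14] read 'c'  n7⇒n7 (fail-walked)
[15] read 'd'  n7⇒n3 (fail-walked)
[16] read 'a'  n3⇒n0 (fail-walked)
[17] read 'b'  n0⇒n1  ** P0@[17:17]
[18] read 'a'  n1⇒n0 (fail-walked)
[19] read 'a'  n0⇒n0
[20] read 'a'  n0⇒n0
[21] read 'c'  n0⇒n6
[22] read 'b'  n6⇒n10  ** P0@[22:22],P4@[21:22]
[23] read 'd'  n10⇒n3 (fail-walked)

Matches: [[0,0],[1,1],[4,0],[4,2],[4,4],[5,1],[7,0],[7,4],[8,3],[11,0],[12,1],[17,0],[22,0],[22,4]]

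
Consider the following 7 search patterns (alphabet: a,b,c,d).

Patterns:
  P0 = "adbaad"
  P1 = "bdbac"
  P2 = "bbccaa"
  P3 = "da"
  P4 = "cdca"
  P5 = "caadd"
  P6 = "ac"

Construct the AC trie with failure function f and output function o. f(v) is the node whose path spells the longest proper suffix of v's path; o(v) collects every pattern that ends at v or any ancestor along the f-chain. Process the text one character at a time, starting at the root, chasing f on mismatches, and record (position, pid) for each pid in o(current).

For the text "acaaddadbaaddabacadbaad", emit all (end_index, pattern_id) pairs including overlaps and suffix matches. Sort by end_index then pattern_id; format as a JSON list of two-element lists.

Build:
Trie (insert patterns):
  n0 'ε': a→1 b→7 c→19 d→17
  n1 'a': c→27 d→2
  n2 'ad': b→3
  n3 'adb': a→4
  n4 'adba': a→5
  n5 'adbaa': d→6
  n6 'adbaad': ·  [P0 ends]
  n7 'b': b→12 d→8
  n8 'bd': b→9
  n9 'bdb': a→10
  n10 'bdba': c→11
  n11 'bdbac': ·  [P1 ends]
  n12 'bb': c→13
  n13 'bbc': c→14
  n14 'bbcc': a→15
  n15 'bbcca': a→16
  n16 'bbccaa': ·  [P2 ends]
  n17 'd': a→18
  n18 'da': ·  [P3 ends]
  n19 'c': a→23 d→20
  n20 'cd': c→21
  n21 'cdc': a→22
  n22 'cdca': ·  [P4 ends]
  n23 'ca': a→24
  n24 'caa': d→25
  n25 'caad': d→26
  n26 'caadd': ·  [P5 ends]
  n27 'ac': ·  [P6 ends]

BFS fail/out derivation:
  fail(1) 'a': from fail(0)=0 chase 'a': 0 ⇒ 0;  out=∅∪out(0)=∅
  fail(7) 'b': from fail(0)=0 chase 'b': 0 ⇒ 0;  out=∅∪out(0)=∅
  fail(17) 'd': from fail(0)=0 chase 'd': 0 ⇒ 0;  out=∅∪out(0)=∅
  fail(19) 'c': from fail(0)=0 chase 'c': 0 ⇒ 0;  out=∅∪out(0)=∅
  fail(2) 'ad': from fail(1)=0 chase 'd': 0 ⇒ 17;  out=∅∪out(17)=∅
  fail(8) 'bd': from fail(7)=0 chase 'd': 0 ⇒ 17;  out=∅∪out(17)=∅
  fail(12) 'bb': from fail(7)=0 chase 'b': 0 ⇒ 7;  out=∅∪out(7)=∅
  fail(18) 'da': from fail(17)=0 chase 'a': 0 ⇒ 1;  out={3}∪out(1)={3}
  fail(20) 'cd': from fail(19)=0 chase 'd': 0 ⇒ 17;  out=∅∪out(17)=∅
  fail(23) 'ca': from fail(19)=0 chase 'a': 0 ⇒ 1;  out=∅∪out(1)=∅
  fail(27) 'ac': from fail(1)=0 chase 'c': 0 ⇒ 19;  out={6}∪out(19)={6}
  fail(3) 'adb': from fail(2)=17 chase 'b': 17→0 ⇒ 7;  out=∅∪out(7)=∅
  fail(9) 'bdb': from fail(8)=17 chase 'b': 17→0 ⇒ 7;  out=∅∪out(7)=∅
  fail(13) 'bbc': from fail(12)=7 chase 'c': 7→0 ⇒ 19;  out=∅∪out(19)=∅
  fail(21) 'cdc': from fail(20)=17 chase 'c': 17→0 ⇒ 19;  out=∅∪out(19)=∅
  fail(24) 'caa': from fail(23)=1 chase 'a': 1→0 ⇒ 1;  out=∅∪out(1)=∅
  fail(4) 'adba': from fail(3)=7 chase 'a': 7→0 ⇒ 1;  out=∅∪out(1)=∅
  fail(10) 'bdba': from fail(9)=7 chase 'a': 7→0 ⇒ 1;  out=∅∪out(1)=∅
  fail(14) 'bbcc': from fail(13)=19 chase 'c': 19→0 ⇒ 19;  out=∅∪out(19)=∅
  fail(22) 'cdca': from fail(21)=19 chase 'a': 19 ⇒ 23;  out={4}∪out(23)={4}
  fail(25) 'caad': from fail(24)=1 chase 'd': 1 ⇒ 2;  out=∅∪out(2)=∅
  fail(5) 'adbaa': from fail(4)=1 chase 'a': 1→0 ⇒ 1;  out=∅∪out(1)=∅
  fail(11) 'bdbac': from fail(10)=1 chase 'c': 1 ⇒ 27;  out={1}∪out(27)={1,6}
  fail(15) 'bbcca': from fail(14)=19 chase 'a': 19 ⇒ 23;  out=∅∪out(23)=∅
  fail(26) 'caadd': from fail(25)=2 chase 'd': 2→17→0 ⇒ 17;  out={5}∪out(17)={5}
  fail(6) 'adbaad': from fail(5)=1 chase 'd': 1 ⇒ 2;  out={0}∪out(2)={0}
  fail(16) 'bbccaa': from fail(15)=23 chase 'a': 23 ⇒ 24;  out={2}∪out(24)={2}

Text stream:
[0] read 'a'  n0⇒n1
[1] read 'c'  n1⇒n27  → match P6@[0:1]
[2] read 'a'  n27⇒n23 (fail-walked)
[3] read 'a'  n23⇒n24
[4] read 'd'  n24⇒n25
[5] read 'd'  n25⇒n26  → match P5@[1:5]
[6] read 'a'  n26⇒n18 (fail-walked)  → match P3@[5:6]
[7] read 'd'  n18⇒n2 (fail-walked)
[8] read 'b'  n2⇒n3
[9] read 'a'  n3⇒n4
[10] read 'a'  n4⇒n5
[11] read 'd'  n5⇒n6  → match P0@[6:11]
[12] read 'd'  n6⇒n17 (fail-walked)
[13] read 'a'  n17⇒n18  → match P3@[12:13]
[14] read 'b'  n18⇒n7 (fail-walked)
[15] read 'a'  n7⇒n1 (fail-walked)
[16] read 'c'  n1⇒n27  → match P6@[15:16]
[17] read 'a'  n27⇒n23 (fail-walked)
[18] read 'd'  n23⇒n2 (fail-walked)
[19] read 'b'  n2⇒n3
[20] read 'a'  n3⇒n4
[21] read 'a'  n4⇒n5
[22] read 'd'  n5⇒n6  → match P0@[17:22]

All matches (sorted): [[1,6],[5,5],[6,3],[11,0],[13,3],[16,6],[22,0]]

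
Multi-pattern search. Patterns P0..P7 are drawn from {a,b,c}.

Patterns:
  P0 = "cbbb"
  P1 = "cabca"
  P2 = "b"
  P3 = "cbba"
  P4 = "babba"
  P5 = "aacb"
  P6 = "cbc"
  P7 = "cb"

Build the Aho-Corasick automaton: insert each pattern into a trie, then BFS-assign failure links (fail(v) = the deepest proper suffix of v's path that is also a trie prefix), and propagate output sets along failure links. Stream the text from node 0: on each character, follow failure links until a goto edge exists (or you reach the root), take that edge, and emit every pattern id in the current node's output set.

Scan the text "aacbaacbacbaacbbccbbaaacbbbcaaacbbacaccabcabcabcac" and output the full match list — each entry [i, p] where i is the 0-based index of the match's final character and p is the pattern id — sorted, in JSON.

Construct AC machine:
Trie (insert patterns):
  n0 'ε': a→15 b→9 c→1
  n1 'c': a→5 b→2
  n2 'cb': b→3 c→19  ←P7
  n3 'cbb': a→10 b→4
  n4 'cbbb': ·  ←P0
  n5 'ca': b→6
  n6 'cab': c→7
  n7 'cabc': a→8
  n8 'cabca': ·  ←P1
  n9 'b': a→11  ←P2
  n10 'cbba': ·  ←P3
  n11 'ba': b→12
  n12 'bab': b→13
  n13 'babb': a→14
  n14 'babba': ·  ←P4
  n15 'a': a→16
  n16 'aa': c→17
  n17 'aac': b→18
  n18 'aacb': ·  ←P5
  n19 'cbc': ·  ←P6

Failure links (BFS by depth):
  fail(1) 'c': from fail(0)=0 chase 'c': 0 ⇒ 0;  out=∅∪out(0)=∅
  fail(9) 'b': from fail(0)=0 chase 'b': 0 ⇒ 0;  out={2}∪out(0)={2}
  fail(15) 'a': from fail(0)=0 chase 'a': 0 ⇒ 0;  out=∅∪out(0)=∅
  fail(2) 'cb': from fail(1)=0 chase 'b': 0 ⇒ 9;  out={7}∪out(9)={2,7}
  fail(5) 'ca': from fail(1)=0 chase 'a': 0 ⇒ 15;  out=∅∪out(15)=∅
  fail(11) 'ba': from fail(9)=0 chase 'a': 0 ⇒ 15;  out=∅∪out(15)=∅
  fail(16) 'aa': from fail(15)=0 chase 'a': 0 ⇒ 15;  out=∅∪out(15)=∅
  fail(3) 'cbb': from fail(2)=9 chase 'b': 9→0 ⇒ 9;  out=∅∪out(9)={2}
  fail(6) 'cab': from fail(5)=15 chase 'b': 15→0 ⇒ 9;  out=∅∪out(9)={2}
  fail(12) 'bab': from fail(11)=15 chase 'b': 15→0 ⇒ 9;  out=∅∪out(9)={2}
  fail(17) 'aac': from fail(16)=15 chase 'c': 15→0 ⇒ 1;  out=∅∪out(1)=∅
  fail(19) 'cbc': from fail(2)=9 chase 'c': 9→0 ⇒ 1;  out={6}∪out(1)={6}
  fail(4) 'cbbb': from fail(3)=9 chase 'b': 9→0 ⇒ 9;  out={0}∪out(9)={0,2}
  fail(7) 'cabc': from fail(6)=9 chase 'c': 9→0 ⇒ 1;  out=∅∪out(1)=∅
  fail(10) 'cbba': from fail(3)=9 chase 'a': 9 ⇒ 11;  out={3}∪out(11)={3}
  fail(13) 'babb': from fail(12)=9 chase 'b': 9→0 ⇒ 9;  out=∅∪out(9)={2}
  fail(18) 'aacb': from fail(17)=1 chase 'b': 1 ⇒ 2;  out={5}∪out(2)={2,5,7}
  fail(8) 'cabca': from fail(7)=1 chase 'a': 1 ⇒ 5;  out={1}∪out(5)={1}
  fail(14) 'babba': from fail(13)=9 chase 'a': 9 ⇒ 11;  out={4}∪out(11)={4}

Text stream:
[0] read 'a'  n0⇒n15
[1] read 'a'  n15⇒n16
[2] read 'c'  n16⇒n17
[3] read 'b'  n17⇒n18  → match P2@[3:3],P5@[0:3],P7@[2:3]
[4] read 'a'  n18⇒n11 ·f
[5] read 'a'  n11⇒n16 ·f
[6] read 'c'  n16⇒n17
[7] read 'b'  n17⇒n18  → match P2@[7:7],P5@[4:7],P7@[6:7]
[8] read 'a'  n18⇒n11 ·f
[9] read 'c'  n11⇒n1 ·f
[10] read 'b'  n1⇒n2  → match P2@[10:10],P7@[9:10]
[11] read 'a'  n2⇒n11 ·f
[12] read 'a'  n11⇒n16 ·f
[13] read 'c'  n16⇒n17
[14] read 'b'  n17⇒n18  → match P2@[14:14],P5@[11:14],P7@[13:14]
[15] read 'b'  n18⇒n3 ·f  → match P2@[15:15]
[16] read 'c'  n3⇒n1 ·f
[17] read 'c'  n1⇒n1 ·f
[18] read 'b'  n1⇒n2  → match P2@[18:18],P7@[17:18]
[19] read 'b'  n2⇒n3  → match P2@[19:19]
[20] read 'a'  n3⇒n10  → match P3@[17:20]
[21] read 'a'  n10⇒n16 ·f
[22] read 'a'  n16⇒n16 ·f
[23] read 'c'  n16⇒n17
[24] read 'b'  n17⇒n18  → match P2@[24:24],P5@[21:24],P7@[23:24]
[25] read 'b'  n18⇒n3 ·f  → match P2@[25:25]
[26] read 'b'  n3⇒n4  → match P0@[23:26],P2@[26:26]
[27] read 'c'  n4⇒n1 ·f
[28] read 'a'  n1⇒n5
[29] read 'a'  n5⇒n16 ·f
[30] read 'a'  n16⇒n16 ·f
[31] read 'c'  n16⇒n17
[32] read 'b'  n17⇒n18  → match P2@[32:32],P5@[29:32],P7@[31:32]
[33] read 'b'  n18⇒n3 ·f  → match P2@[33:33]
[34] read 'a'  n3⇒n10  → match P3@[31:34]
[35] read 'c'  n10⇒n1 ·f
[36] read 'a'  n1⇒n5
[37] read 'c'  n5⇒n1 ·f
[38] read 'c'  n1⇒n1 ·f
[39] read 'a'  n1⇒n5
[40] read 'b'  n5⇒n6  → match P2@[40:40]
[41] read 'c'  n6⇒n7
[42] read 'a'  n7⇒n8  → match P1@[38:42]
[43] read 'b'  n8⇒n6 ·f  → match P2@[43:43]
[44] read 'c'  n6⇒n7
[45] read 'a'  n7⇒n8  → match P1@[41:45]
[46] read 'b'  n8⇒n6 ·f  → match P2@[46:46]
[47] read 'c'  n6⇒n7
[48] read 'a'  n7⇒n8  → match P1@[44:48]
[49] read 'c'  n8⇒n1 ·f

Matches: [[3,2],[3,5],[3,7],[7,2],[7,5],[7,7],[10,2],[10,7],[14,2],[14,5],[14,7],[15,2],[18,2],[18,7],[19,2],[20,3],[24,2],[24,5],[24,7],[25,2],[26,0],[26,2],[32,2],[32,5],[32,7],[33,2],[34,3],[40,2],[42,1],[43,2],[45,1],[46,2],[48,1]]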